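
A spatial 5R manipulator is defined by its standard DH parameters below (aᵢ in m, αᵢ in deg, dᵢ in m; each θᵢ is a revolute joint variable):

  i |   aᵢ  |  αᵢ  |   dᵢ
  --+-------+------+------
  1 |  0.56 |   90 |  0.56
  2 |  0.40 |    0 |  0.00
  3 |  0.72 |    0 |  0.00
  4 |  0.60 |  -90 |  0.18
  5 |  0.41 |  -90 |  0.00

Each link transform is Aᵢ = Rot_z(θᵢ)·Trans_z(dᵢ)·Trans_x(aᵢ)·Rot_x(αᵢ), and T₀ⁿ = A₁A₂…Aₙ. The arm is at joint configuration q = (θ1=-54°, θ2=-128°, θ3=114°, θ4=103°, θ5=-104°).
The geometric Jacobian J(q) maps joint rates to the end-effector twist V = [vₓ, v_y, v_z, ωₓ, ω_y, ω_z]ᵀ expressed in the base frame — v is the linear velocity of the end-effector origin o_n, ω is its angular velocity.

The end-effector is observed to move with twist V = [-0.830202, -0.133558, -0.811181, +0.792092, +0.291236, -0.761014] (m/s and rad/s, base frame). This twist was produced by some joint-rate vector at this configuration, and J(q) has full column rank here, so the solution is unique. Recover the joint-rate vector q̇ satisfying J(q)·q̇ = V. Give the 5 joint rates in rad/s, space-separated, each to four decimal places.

o_n = [0.1327, -1.1657, 0.5713]
J₁: ẑ×o_n = [1.1657, 0.1327, -0.0000], ω = ẑ
J2: z=[-0.8090, -0.5878, 0.0000] o=[0.3292, -0.4530, 0.5600] → [-0.0067, 0.0092, 0.4611, -0.8090, -0.5878, 0.0000]
J3: z=[-0.8090, -0.5878, 0.0000] o=[0.1844, -0.2538, 0.2448] → [-0.1919, 0.2642, 0.7074, -0.8090, -0.5878, 0.0000]
J4: z=[-0.8090, -0.5878, 0.0000] o=[0.5950, -0.8190, 0.0706] → [-0.2943, 0.4051, 0.0087, -0.8090, -0.5878, 0.0000]
J5: z=[-0.5877, 0.8089, 0.0175] o=[0.4556, -0.9333, 0.6705] → [-0.0762, -0.0639, 0.3978, -0.5877, 0.8089, 0.0175]
q̇ = J⁺·V = [-0.7570, -0.4510, -0.7280, 0.3670, -0.2300]

-0.7570 -0.4510 -0.7280 0.3670 -0.2300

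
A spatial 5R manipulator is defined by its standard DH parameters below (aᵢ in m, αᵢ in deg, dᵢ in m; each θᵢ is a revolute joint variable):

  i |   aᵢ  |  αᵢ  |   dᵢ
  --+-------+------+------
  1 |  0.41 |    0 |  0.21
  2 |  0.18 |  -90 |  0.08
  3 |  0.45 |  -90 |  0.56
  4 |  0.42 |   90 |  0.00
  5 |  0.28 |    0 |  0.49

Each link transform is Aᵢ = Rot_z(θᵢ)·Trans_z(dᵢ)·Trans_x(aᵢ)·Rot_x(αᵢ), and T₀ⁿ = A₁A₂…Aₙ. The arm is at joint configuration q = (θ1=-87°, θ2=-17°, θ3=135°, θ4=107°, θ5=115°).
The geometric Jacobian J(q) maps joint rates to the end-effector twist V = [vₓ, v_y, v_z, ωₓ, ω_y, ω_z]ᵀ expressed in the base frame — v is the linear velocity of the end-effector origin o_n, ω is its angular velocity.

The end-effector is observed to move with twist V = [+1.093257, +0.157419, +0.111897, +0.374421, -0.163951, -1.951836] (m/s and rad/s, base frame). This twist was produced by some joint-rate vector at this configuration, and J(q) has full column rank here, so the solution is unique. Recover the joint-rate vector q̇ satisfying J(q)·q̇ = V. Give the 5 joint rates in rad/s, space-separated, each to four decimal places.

0.0880 -0.8610 0.6430 -0.8820 0.8210

o_n = [0.2878, 0.1287, -0.1177]
J₁: ẑ×o_n = [-0.1287, 0.2878, 0.0000], ω = ẑ
J2: z=[0.0000, 0.0000, 1.0000] o=[0.0215, -0.4094, 0.2100] → [-0.5382, 0.2664, 0.0000, 0.0000, 0.0000, 1.0000]
J3: z=[0.9703, -0.2419, 0.0000] o=[-0.0221, -0.5841, 0.2900] → [0.0986, 0.3956, 0.7666, 0.9703, -0.2419, 0.0000]
J4: z=[0.1711, 0.6861, 0.7071] o=[0.5983, -0.4108, -0.0282] → [-0.4429, -0.2042, 0.3053, 0.1711, 0.6861, 0.7071]
J5: z=[-0.1201, 0.7269, -0.6762] o=[0.1875, -0.3979, 0.0586] → [0.2279, -0.0890, -0.1361, -0.1201, 0.7269, -0.6762]
q̇ = J⁺·V = [0.0880, -0.8610, 0.6430, -0.8820, 0.8210]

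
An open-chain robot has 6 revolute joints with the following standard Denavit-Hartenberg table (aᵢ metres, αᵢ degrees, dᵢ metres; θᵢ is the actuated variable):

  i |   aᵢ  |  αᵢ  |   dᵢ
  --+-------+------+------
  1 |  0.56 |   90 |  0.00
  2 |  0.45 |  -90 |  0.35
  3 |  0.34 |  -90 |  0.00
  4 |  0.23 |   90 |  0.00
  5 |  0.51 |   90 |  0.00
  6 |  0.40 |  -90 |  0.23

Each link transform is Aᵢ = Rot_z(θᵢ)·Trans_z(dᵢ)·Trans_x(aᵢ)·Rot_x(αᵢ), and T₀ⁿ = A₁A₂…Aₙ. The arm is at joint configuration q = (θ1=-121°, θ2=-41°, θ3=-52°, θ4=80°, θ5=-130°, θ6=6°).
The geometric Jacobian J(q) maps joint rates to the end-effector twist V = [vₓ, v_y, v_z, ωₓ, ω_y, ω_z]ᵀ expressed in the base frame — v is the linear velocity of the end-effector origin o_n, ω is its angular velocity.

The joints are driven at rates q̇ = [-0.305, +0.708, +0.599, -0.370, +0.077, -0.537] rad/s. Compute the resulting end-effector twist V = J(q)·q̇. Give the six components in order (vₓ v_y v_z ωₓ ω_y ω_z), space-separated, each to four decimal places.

0.0831 0.5346 0.2671 -0.9700 0.8406 0.1617

o_n = [-1.3279, -0.4333, 0.2702]
J₁: ẑ×o_n = [0.4333, -1.3279, 0.0000], ω = ẑ
J2: z=[-0.8572, 0.5150, 0.0000] o=[-0.2884, -0.4800, 0.0000] → [0.1392, 0.2316, 0.4953, -0.8572, 0.5150, 0.0000]
J3: z=[-0.3379, -0.5624, 0.7547] o=[-0.7633, -0.5909, -0.2952] → [-0.4369, -0.2350, -0.3707, -0.3379, -0.5624, 0.7547]
J4: z=[0.2214, -0.8269, -0.5170] o=[-1.0744, -0.5883, -0.4326] → [-0.5010, -0.0246, -0.1753, 0.2214, -0.8269, -0.5170]
J5: z=[-0.9595, -0.0902, -0.2667] o=[-1.0344, -0.4606, -0.6196] → [-0.0730, 0.9322, -0.0526, -0.9595, -0.0902, -0.2667]
J6: z=[0.0091, -0.9567, 0.2908] o=[-1.1779, -0.3195, -0.1510] → [-0.3699, -0.0474, -0.1445, 0.0091, -0.9567, 0.2908]
V = J·q̇ = [0.0831, 0.5346, 0.2671, -0.9700, 0.8406, 0.1617]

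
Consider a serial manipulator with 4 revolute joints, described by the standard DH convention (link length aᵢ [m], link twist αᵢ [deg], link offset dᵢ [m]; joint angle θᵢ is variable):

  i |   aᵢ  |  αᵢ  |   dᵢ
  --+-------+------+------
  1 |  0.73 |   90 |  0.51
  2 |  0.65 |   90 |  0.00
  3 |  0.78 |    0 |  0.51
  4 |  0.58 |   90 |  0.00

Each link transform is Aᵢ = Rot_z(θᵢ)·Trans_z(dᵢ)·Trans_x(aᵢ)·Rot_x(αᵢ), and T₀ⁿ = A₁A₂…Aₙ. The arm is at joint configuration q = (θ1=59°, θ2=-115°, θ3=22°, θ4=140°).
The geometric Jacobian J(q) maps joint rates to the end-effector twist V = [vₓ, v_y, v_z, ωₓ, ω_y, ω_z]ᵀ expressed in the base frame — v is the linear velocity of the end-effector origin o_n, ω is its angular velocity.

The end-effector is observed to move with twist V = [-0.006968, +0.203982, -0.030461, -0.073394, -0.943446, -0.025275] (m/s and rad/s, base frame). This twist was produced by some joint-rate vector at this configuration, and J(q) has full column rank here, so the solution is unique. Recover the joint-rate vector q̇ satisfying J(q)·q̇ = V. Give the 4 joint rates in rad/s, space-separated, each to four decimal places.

-0.4200 0.4230 0.6050 0.3290

o_n = [0.3632, -0.3109, -0.0191]
J₁: ẑ×o_n = [0.3109, 0.3632, -0.0000], ω = ẑ
J2: z=[0.8572, -0.5150, 0.0000] o=[0.3760, 0.6257, 0.5100] → [0.2725, 0.4535, -0.8094, 0.8572, -0.5150, 0.0000]
J3: z=[-0.4668, -0.7769, 0.4226] o=[0.2345, 0.3903, -0.0791] → [0.2497, 0.0824, 0.4273, -0.4668, -0.7769, 0.4226]
J4: z=[-0.4668, -0.7769, 0.4226] o=[0.0895, -0.4184, -0.5190] → [-0.4338, 0.3490, 0.1624, -0.4668, -0.7769, 0.4226]
q̇ = J⁺·V = [-0.4200, 0.4230, 0.6050, 0.3290]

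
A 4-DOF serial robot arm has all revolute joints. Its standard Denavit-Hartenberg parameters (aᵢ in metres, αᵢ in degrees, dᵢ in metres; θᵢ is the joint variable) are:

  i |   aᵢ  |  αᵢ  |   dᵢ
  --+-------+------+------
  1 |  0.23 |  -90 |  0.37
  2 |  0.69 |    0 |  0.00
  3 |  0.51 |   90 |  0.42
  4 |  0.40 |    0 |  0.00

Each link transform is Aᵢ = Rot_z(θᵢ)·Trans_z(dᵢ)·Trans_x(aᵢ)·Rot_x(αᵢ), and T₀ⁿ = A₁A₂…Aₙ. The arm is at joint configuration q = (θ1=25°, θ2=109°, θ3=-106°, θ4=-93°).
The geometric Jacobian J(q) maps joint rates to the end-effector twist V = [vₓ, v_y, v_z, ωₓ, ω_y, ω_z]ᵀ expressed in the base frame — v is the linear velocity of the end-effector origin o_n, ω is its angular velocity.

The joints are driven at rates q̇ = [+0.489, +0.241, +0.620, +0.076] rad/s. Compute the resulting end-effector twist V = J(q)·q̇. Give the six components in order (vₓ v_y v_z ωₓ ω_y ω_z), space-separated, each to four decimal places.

-0.2455 0.1502 -0.3680 -0.3603 0.7820 0.5649

o_n = [0.4388, 0.2273, -0.3080]
J₁: ẑ×o_n = [-0.2273, 0.4388, 0.0000], ω = ẑ
J2: z=[-0.4226, 0.9063, 0.0000] o=[0.2085, 0.0972, 0.3700] → [-0.6145, -0.2865, -0.2638, -0.4226, 0.9063, 0.0000]
J3: z=[-0.4226, 0.9063, 0.0000] o=[0.0049, 0.0023, -0.2824] → [-0.0232, -0.0108, -0.4884, -0.4226, 0.9063, 0.0000]
J4: z=[0.0474, 0.0221, 0.9986] o=[0.2889, 0.5982, -0.3091] → [0.3704, 0.1496, -0.0209, 0.0474, 0.0221, 0.9986]
V = J·q̇ = [-0.2455, 0.1502, -0.3680, -0.3603, 0.7820, 0.5649]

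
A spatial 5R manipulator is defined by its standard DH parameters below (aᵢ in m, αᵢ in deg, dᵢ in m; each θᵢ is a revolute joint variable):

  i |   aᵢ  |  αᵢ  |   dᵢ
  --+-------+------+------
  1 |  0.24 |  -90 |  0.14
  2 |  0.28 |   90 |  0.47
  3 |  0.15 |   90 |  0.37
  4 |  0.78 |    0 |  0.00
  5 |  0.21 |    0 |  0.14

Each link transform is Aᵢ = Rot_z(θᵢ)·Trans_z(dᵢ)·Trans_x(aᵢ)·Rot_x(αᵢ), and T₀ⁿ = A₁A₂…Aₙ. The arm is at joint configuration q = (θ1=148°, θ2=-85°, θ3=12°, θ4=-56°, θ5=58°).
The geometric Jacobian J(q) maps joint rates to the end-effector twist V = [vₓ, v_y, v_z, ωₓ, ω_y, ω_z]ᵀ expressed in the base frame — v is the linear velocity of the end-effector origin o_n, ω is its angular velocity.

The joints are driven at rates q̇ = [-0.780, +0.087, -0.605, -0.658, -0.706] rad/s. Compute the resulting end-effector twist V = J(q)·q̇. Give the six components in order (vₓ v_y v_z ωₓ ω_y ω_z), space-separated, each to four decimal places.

-0.3095 1.4262 -0.4692 -1.2433 -0.8990 -1.1152

o_n = [-0.7757, -0.1032, 1.2001]
J₁: ẑ×o_n = [0.1032, -0.7757, 0.0000], ω = ẑ
J2: z=[-0.5299, -0.8480, 0.0000] o=[-0.2035, 0.1272, 0.1400] → [-0.8991, 0.5618, -0.3631, -0.5299, -0.8480, 0.0000]
J3: z=[0.8448, -0.5279, 0.0872] o=[-0.4733, -0.2585, 0.4189] → [-0.4259, -0.6863, -0.0285, 0.8448, -0.5279, 0.0872]
J4: z=[0.5030, 0.8391, 0.2071] o=[-0.1881, -0.4735, 0.5973] → [0.4291, -0.4249, 0.6793, 0.5030, 0.8391, 0.2071]
J5: z=[0.5030, 0.8391, 0.2071] o=[-0.8140, -0.1893, 0.9660] → [0.1786, -0.1098, 0.0112, 0.5030, 0.8391, 0.2071]
V = J·q̇ = [-0.3095, 1.4262, -0.4692, -1.2433, -0.8990, -1.1152]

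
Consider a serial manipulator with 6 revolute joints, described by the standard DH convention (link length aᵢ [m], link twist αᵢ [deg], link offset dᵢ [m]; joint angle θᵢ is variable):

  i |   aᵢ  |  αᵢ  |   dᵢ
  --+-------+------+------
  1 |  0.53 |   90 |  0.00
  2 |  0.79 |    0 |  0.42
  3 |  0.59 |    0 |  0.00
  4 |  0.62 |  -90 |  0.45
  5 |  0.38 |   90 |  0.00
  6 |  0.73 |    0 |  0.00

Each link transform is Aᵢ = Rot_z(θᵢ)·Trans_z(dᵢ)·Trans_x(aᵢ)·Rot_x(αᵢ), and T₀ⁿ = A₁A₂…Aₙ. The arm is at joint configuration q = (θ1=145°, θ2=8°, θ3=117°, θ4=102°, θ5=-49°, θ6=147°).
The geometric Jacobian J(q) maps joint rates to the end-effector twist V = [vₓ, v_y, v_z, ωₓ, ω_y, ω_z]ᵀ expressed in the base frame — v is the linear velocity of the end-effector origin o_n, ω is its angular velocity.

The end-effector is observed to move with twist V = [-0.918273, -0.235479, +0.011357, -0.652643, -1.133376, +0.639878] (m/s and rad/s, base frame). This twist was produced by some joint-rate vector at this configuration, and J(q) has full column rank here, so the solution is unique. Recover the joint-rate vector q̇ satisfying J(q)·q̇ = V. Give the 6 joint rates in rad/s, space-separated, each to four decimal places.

0.8810 -0.2570 -0.8580 0.0340 0.0800 -0.3380

o_n = [-0.3762, 1.1116, -0.0199]
J₁: ẑ×o_n = [-1.1116, -0.3762, 0.0000], ω = ẑ
J2: z=[0.5736, 0.8192, 0.0000] o=[-0.4342, 0.3040, 0.0000] → [-0.0163, 0.0114, 0.4157, 0.5736, 0.8192, 0.0000]
J3: z=[0.5736, 0.8192, 0.0000] o=[-0.8341, 1.0968, 0.1099] → [-0.1064, 0.0745, -0.3666, 0.5736, 0.8192, 0.0000]
J4: z=[0.5736, 0.8192, 0.0000] o=[-0.5569, 0.9027, 0.5932] → [-0.5023, 0.3517, -0.0282, 0.5736, 0.8192, 0.0000]
J5: z=[-0.5991, 0.4195, -0.6820] o=[0.0476, 1.0287, 0.1398] → [-0.0105, 0.1934, 0.1282, -0.5991, 0.4195, -0.6820]
J6: z=[-0.0453, 0.8326, 0.5520] o=[0.3514, 1.1661, -0.0425] → [0.0490, -0.4006, 0.6083, -0.0453, 0.8326, 0.5520]
q̇ = J⁺·V = [0.8810, -0.2570, -0.8580, 0.0340, 0.0800, -0.3380]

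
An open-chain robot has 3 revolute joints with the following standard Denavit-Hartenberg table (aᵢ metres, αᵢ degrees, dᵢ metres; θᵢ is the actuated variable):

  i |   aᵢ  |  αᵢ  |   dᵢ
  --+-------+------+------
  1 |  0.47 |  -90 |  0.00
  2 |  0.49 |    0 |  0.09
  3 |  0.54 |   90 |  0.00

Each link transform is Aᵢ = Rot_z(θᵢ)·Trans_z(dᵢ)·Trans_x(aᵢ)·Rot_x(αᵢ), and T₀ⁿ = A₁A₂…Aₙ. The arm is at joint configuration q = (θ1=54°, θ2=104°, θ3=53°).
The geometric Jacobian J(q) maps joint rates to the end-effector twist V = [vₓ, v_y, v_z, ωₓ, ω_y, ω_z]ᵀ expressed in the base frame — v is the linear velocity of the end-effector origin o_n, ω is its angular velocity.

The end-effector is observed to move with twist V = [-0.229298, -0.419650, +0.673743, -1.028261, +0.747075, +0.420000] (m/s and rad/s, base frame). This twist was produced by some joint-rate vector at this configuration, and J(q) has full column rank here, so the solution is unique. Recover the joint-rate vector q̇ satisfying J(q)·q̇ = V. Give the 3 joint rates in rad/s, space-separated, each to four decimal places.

0.4200 0.3540 0.9170

o_n = [-0.1584, -0.0649, -0.6864]
J₁: ẑ×o_n = [0.0649, -0.1584, 0.0000], ω = ẑ
J2: z=[-0.8090, 0.5878, 0.0000] o=[0.2763, 0.3802, 0.0000] → [-0.4035, -0.5553, 0.6156, -0.8090, 0.5878, 0.0000]
J3: z=[-0.8090, 0.5878, 0.0000] o=[0.1338, 0.3372, -0.4754] → [-0.1240, -0.1707, 0.4971, -0.8090, 0.5878, 0.0000]
q̇ = J⁺·V = [0.4200, 0.3540, 0.9170]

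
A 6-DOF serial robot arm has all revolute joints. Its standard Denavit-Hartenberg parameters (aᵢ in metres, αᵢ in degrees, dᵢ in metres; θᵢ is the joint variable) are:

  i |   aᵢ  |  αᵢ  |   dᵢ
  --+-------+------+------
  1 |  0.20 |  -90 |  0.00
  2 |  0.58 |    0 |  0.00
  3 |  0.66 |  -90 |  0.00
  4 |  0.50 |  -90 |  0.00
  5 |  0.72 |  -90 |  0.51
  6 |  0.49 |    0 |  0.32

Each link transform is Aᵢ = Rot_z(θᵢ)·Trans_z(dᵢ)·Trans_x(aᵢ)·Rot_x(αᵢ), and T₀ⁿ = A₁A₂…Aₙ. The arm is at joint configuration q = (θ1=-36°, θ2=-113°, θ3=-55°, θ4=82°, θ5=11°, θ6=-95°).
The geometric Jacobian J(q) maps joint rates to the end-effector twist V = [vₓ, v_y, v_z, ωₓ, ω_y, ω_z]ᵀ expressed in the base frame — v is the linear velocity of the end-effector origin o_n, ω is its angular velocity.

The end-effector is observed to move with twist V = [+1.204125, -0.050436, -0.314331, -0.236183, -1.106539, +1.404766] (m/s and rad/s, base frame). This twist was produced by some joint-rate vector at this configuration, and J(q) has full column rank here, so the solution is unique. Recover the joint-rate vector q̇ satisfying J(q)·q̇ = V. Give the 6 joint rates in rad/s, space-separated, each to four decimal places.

0.6240 -0.8570 -0.0130 0.2290 0.3070 -0.6420

o_n = [-0.6819, -1.0273, 0.0639]
J₁: ẑ×o_n = [1.0273, -0.6819, 0.0000], ω = ẑ
J2: z=[0.5878, 0.8090, 0.0000] o=[0.1618, -0.1176, 0.0000] → [0.0517, -0.0375, 0.1478, 0.5878, 0.8090, 0.0000]
J3: z=[0.5878, 0.8090, 0.0000] o=[-0.0215, 0.0156, 0.5339] → [-0.3802, 0.2763, -0.0788, 0.5878, 0.8090, 0.0000]
J4: z=[0.1682, -0.1222, 0.9781] o=[-0.5438, 0.3951, 0.6711] → [1.4656, -0.0329, -0.2561, 0.1682, -0.1222, 0.9781]
J5: z=[0.7018, -0.6819, -0.2059] o=[-0.8899, 0.0345, 0.6856] → [0.2053, 0.3935, -0.6034, 0.7018, -0.6819, -0.2059]
J6: z=[-0.0330, 0.2576, -0.9657] o=[-1.0443, -0.8061, 0.4666] → [-0.3174, -0.3633, -0.0860, -0.0330, 0.2576, -0.9657]
q̇ = J⁺·V = [0.6240, -0.8570, -0.0130, 0.2290, 0.3070, -0.6420]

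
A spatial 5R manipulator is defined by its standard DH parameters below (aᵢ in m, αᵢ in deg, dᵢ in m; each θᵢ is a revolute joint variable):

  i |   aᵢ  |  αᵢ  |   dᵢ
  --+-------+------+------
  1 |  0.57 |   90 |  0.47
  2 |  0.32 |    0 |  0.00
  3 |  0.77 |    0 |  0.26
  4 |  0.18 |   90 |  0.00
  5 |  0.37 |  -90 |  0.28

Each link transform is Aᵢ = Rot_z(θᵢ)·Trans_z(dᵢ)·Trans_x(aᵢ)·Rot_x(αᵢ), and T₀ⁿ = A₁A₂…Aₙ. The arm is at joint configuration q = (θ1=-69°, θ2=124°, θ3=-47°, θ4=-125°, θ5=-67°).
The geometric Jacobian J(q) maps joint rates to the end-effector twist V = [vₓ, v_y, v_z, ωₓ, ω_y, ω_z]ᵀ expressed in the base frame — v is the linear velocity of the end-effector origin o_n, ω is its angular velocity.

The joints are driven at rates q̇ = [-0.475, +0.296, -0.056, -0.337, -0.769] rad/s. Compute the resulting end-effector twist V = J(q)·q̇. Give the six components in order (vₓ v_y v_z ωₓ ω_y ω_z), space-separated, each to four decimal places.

o_n = [0.2807, -0.5064, 1.0570]
J₁: ẑ×o_n = [0.5064, 0.2807, -0.0000], ω = ẑ
J2: z=[-0.9336, -0.3584, 0.0000] o=[0.2043, -0.5321, 0.4700] → [-0.2104, 0.5480, 0.0034, -0.9336, -0.3584, 0.0000]
J3: z=[-0.9336, -0.3584, 0.0000] o=[0.1401, -0.3651, 0.7353] → [-0.1153, 0.3003, 0.1823, -0.9336, -0.3584, 0.0000]
J4: z=[-0.9336, -0.3584, 0.0000] o=[-0.0405, -0.6200, 1.4856] → [0.1536, -0.4001, 0.0091, -0.9336, -0.3584, 0.0000]
J5: z=[-0.2663, 0.6938, -0.6691] o=[0.0026, -0.7324, 1.3518] → [-0.0533, -0.2646, -0.2531, -0.2663, 0.6938, -0.6691]
V = J·q̇ = [-0.3071, 0.3503, 0.1824, 0.2954, -0.4988, 0.0396]

-0.3071 0.3503 0.1824 0.2954 -0.4988 0.0396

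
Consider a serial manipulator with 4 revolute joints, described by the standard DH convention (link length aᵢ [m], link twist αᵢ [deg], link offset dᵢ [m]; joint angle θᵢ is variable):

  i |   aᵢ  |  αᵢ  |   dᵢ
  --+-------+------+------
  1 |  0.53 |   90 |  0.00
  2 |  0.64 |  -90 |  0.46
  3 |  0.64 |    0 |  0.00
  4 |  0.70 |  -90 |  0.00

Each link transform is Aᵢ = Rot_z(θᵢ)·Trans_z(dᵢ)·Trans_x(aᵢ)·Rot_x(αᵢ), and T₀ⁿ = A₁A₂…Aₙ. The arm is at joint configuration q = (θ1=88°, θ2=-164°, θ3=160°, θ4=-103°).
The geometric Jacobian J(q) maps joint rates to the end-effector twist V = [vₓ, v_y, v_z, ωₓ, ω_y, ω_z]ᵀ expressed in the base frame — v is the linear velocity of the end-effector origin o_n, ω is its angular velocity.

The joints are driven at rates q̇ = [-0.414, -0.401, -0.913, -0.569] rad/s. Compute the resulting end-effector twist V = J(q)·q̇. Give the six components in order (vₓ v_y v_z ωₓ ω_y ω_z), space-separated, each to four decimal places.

0.0357 -0.9334 -0.1331 -0.4150 -0.3943 1.0106

o_n = [-0.3413, 0.1384, -0.1157]
J₁: ẑ×o_n = [-0.1384, -0.3413, 0.0000], ω = ẑ
J2: z=[0.9994, -0.0349, 0.0000] o=[0.0185, 0.5297, 0.0000] → [0.0040, 0.1157, -0.4036, 0.9994, -0.0349, 0.0000]
J3: z=[0.0096, 0.2755, -0.9613] o=[0.4567, -0.1012, -0.1764] → [0.2471, 0.7666, 0.2222, 0.0096, 0.2755, -0.9613]
J4: z=[0.0096, 0.2755, -0.9613] o=[0.2582, 0.4842, -0.0106] → [-0.3613, 0.5773, 0.1618, 0.0096, 0.2755, -0.9613]
V = J·q̇ = [0.0357, -0.9334, -0.1331, -0.4150, -0.3943, 1.0106]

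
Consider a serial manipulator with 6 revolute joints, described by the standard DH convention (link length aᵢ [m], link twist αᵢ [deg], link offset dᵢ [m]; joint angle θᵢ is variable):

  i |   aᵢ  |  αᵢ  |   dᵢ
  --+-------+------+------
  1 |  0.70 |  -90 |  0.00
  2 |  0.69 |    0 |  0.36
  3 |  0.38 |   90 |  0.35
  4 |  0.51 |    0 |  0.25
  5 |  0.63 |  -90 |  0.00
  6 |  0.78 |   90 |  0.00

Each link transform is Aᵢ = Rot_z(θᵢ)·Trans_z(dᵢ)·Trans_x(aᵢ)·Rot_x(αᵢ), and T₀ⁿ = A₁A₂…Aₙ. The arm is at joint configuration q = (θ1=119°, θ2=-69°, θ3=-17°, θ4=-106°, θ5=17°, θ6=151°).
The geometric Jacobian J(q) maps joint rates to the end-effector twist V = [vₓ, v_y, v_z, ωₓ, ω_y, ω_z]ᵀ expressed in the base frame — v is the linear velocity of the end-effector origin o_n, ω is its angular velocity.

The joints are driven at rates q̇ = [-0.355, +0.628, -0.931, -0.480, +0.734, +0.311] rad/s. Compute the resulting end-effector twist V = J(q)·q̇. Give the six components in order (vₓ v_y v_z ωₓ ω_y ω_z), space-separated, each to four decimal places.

o_n = [-0.7671, 0.8230, 0.8732]
J₁: ẑ×o_n = [-0.8230, -0.7671, 0.0000], ω = ẑ
J2: z=[-0.8746, -0.4848, 0.0000] o=[-0.3394, 0.6122, 0.0000] → [-0.4233, 0.7637, -0.3918, -0.8746, -0.4848, 0.0000]
J3: z=[-0.8746, -0.4848, 0.0000] o=[-0.7741, 0.6540, 0.6442] → [-0.1110, 0.2003, -0.1445, -0.8746, -0.4848, 0.0000]
J4: z=[0.4836, -0.8725, 0.0698] o=[-1.0931, 0.5075, 1.0232] → [0.1089, 0.0953, 0.4370, 0.4836, -0.8725, 0.0698]
J5: z=[0.4836, -0.8725, 0.0698] o=[-0.5386, 0.5184, 0.9005] → [0.0026, -0.0027, -0.0521, 0.4836, -0.8725, 0.0698]
J6: z=[-0.0491, 0.0525, 0.9974] o=[0.0119, 0.8245, 0.9114] → [-0.0005, -0.7789, 0.0410, -0.0491, 0.0525, 0.9974]
V = J·q̇ = [0.0791, 0.2755, -0.3467, 0.3726, -0.0584, -0.0271]

0.0791 0.2755 -0.3467 0.3726 -0.0584 -0.0271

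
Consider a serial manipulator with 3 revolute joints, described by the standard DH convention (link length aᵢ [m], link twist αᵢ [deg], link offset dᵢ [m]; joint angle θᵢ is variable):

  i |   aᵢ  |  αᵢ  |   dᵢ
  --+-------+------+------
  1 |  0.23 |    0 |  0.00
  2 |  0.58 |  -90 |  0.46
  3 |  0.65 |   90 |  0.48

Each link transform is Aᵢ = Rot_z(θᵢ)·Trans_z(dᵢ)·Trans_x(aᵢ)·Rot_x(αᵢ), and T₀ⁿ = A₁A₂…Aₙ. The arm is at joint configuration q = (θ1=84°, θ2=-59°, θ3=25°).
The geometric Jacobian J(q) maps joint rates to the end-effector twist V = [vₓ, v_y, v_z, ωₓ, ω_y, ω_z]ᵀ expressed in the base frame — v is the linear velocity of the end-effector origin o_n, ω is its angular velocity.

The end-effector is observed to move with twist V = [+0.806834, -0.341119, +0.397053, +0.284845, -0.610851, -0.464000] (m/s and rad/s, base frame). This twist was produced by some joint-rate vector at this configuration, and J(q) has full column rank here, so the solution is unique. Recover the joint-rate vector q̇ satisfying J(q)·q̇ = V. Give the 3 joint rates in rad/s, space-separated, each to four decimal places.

o_n = [0.8807, 1.1579, 0.1853]
J₁: ẑ×o_n = [-1.1579, 0.8807, 0.0000], ω = ẑ
J2: z=[0.0000, 0.0000, 1.0000] o=[0.0240, 0.2287, 0.0000] → [-0.9291, 0.8567, 0.0000, 0.0000, 0.0000, 1.0000]
J3: z=[-0.4226, 0.9063, 0.0000] o=[0.5497, 0.4739, 0.4600] → [-0.2490, -0.1161, -0.5891, -0.4226, 0.9063, 0.0000]
q̇ = J⁺·V = [-0.9090, 0.4450, -0.6740]

-0.9090 0.4450 -0.6740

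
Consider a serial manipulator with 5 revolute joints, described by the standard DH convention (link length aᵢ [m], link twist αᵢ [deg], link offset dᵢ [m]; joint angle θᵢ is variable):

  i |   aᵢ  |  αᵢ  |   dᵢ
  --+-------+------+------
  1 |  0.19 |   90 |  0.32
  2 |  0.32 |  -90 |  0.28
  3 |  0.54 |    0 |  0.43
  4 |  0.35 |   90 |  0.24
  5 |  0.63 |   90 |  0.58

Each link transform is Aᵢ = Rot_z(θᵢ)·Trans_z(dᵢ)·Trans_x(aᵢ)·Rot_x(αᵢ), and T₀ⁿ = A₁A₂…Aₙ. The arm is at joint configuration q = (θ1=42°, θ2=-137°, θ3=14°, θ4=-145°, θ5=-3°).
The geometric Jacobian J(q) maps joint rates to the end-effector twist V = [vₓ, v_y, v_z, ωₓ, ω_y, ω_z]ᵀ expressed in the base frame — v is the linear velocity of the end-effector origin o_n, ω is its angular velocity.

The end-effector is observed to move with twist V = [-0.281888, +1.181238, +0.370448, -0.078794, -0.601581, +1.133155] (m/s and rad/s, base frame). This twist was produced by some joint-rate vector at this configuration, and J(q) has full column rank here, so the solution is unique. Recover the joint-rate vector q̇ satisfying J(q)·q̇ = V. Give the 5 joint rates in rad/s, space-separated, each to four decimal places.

o_n = [0.9322, 0.1560, 0.0152]
J₁: ẑ×o_n = [-0.1560, 0.9322, 0.0000], ω = ẑ
J2: z=[0.6691, -0.7431, 0.0000] o=[0.1412, 0.1271, 0.3200] → [0.2265, 0.2040, 0.6072, 0.6691, -0.7431, 0.0000]
J3: z=[0.5068, 0.4563, -0.7314] o=[0.1546, -0.2375, 0.1018] → [0.2483, -0.5248, -0.1554, 0.5068, 0.4563, -0.7314]
J4: z=[0.5068, 0.4563, -0.7314] o=[0.0004, -0.2006, -0.5701] → [0.5279, -0.9781, -0.2445, 0.5068, 0.4563, -0.7314]
J5: z=[-0.0288, 0.8569, 0.5147] o=[0.4236, -0.1751, -0.5890] → [0.3473, 0.2792, -0.4454, -0.0288, 0.8569, 0.5147]
q̇ = J⁺·V = [0.6730, 0.3740, -0.3320, -0.3190, -0.0310]

0.6730 0.3740 -0.3320 -0.3190 -0.0310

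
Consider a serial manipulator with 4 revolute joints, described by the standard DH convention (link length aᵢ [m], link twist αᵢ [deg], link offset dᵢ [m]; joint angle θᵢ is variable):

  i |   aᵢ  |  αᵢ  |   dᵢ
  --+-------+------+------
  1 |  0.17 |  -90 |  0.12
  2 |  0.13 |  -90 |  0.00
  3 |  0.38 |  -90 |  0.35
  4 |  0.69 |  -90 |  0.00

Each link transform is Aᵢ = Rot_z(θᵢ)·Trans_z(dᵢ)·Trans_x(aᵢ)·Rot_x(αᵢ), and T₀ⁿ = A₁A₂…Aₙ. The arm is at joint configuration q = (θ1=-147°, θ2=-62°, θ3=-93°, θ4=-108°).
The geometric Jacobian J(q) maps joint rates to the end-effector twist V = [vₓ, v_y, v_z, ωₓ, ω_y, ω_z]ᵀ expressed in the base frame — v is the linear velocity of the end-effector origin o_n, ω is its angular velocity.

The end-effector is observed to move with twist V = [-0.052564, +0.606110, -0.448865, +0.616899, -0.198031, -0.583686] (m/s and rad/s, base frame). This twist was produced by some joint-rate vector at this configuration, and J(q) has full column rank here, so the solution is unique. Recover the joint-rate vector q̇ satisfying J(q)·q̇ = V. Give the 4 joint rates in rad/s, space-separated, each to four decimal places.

-0.1330 0.5330 -0.1500 -0.5910

o_n = [-0.8447, -0.7472, -0.2453]
J₁: ẑ×o_n = [0.7472, -0.8447, 0.0000], ω = ẑ
J2: z=[0.5446, -0.8387, 0.0000] o=[-0.1426, -0.0926, 0.1200] → [0.3064, 0.1990, -0.9454, 0.5446, -0.8387, 0.0000]
J3: z=[-0.7405, -0.4809, -0.4695] o=[-0.1938, -0.1258, 0.2348] → [-0.0608, -0.0499, 0.1471, -0.7405, -0.4809, -0.4695]
J4: z=[-0.3647, -0.2992, 0.8817] o=[-0.2384, -0.6073, 0.0529] → [0.2125, -0.6434, -0.1304, -0.3647, -0.2992, 0.8817]
q̇ = J⁺·V = [-0.1330, 0.5330, -0.1500, -0.5910]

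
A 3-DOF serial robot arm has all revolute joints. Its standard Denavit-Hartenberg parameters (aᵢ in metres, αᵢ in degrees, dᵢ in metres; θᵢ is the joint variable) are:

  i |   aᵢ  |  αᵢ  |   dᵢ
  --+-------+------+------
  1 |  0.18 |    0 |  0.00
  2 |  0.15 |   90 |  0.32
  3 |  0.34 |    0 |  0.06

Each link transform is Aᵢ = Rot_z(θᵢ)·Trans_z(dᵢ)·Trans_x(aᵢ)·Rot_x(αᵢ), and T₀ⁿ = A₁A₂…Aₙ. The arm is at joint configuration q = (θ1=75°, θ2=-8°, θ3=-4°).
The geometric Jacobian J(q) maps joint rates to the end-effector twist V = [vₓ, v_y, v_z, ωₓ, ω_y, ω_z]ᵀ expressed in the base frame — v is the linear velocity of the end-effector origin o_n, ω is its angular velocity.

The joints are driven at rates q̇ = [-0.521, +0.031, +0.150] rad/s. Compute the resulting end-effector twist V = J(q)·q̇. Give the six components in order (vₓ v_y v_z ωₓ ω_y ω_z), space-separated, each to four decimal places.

o_n = [0.2930, 0.6007, 0.2963]
J₁: ẑ×o_n = [-0.6007, 0.2930, 0.0000], ω = ẑ
J2: z=[0.0000, 0.0000, 1.0000] o=[0.0466, 0.1739, 0.0000] → [-0.4268, 0.2464, 0.0000, 0.0000, 0.0000, 1.0000]
J3: z=[0.9205, -0.3907, 0.0000] o=[0.1052, 0.3119, 0.3200] → [0.0093, 0.0218, 0.3392, 0.9205, -0.3907, 0.0000]
V = J·q̇ = [0.3011, -0.1417, 0.0509, 0.1381, -0.0586, -0.4900]

0.3011 -0.1417 0.0509 0.1381 -0.0586 -0.4900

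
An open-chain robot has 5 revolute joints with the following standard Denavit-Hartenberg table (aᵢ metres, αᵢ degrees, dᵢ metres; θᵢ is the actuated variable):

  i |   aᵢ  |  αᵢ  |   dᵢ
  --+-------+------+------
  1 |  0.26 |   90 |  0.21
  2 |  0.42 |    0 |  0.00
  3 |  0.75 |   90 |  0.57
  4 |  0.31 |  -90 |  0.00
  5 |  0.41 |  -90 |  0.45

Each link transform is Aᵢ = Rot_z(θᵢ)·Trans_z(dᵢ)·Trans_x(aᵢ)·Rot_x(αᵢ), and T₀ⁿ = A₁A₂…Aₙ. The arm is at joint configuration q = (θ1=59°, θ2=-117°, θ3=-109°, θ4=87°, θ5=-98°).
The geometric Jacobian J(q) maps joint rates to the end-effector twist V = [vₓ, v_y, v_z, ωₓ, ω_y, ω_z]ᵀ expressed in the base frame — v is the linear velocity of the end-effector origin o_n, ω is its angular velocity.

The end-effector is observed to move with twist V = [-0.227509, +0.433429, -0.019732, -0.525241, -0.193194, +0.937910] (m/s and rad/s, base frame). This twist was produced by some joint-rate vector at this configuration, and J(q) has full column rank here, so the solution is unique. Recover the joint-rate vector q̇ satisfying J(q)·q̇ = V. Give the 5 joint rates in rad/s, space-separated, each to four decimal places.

0.2790 -0.3910 0.0810 0.1440 -0.7780

o_n = [0.7991, -0.3129, 0.3436]
J₁: ẑ×o_n = [0.3129, 0.7991, -0.0000], ω = ẑ
J2: z=[0.8572, -0.5150, 0.0000] o=[0.1339, 0.2229, 0.2100] → [-0.0688, -0.1145, -0.1166, 0.8572, -0.5150, 0.0000]
J3: z=[0.8572, -0.5150, 0.0000] o=[0.0357, 0.0594, -0.1642] → [-0.2615, -0.4353, 0.0740, 0.8572, -0.5150, 0.0000]
J4: z=[0.3705, 0.6166, 0.6947] o=[0.2560, -0.6807, 0.3753] → [-0.2751, 0.3891, -0.1986, 0.3705, 0.6166, 0.6947]
J5: z=[0.4021, 0.5677, -0.7184] o=[0.5155, -0.8498, 0.3870] → [0.3611, -0.1863, 0.0549, 0.4021, 0.5677, -0.7184]
q̇ = J⁺·V = [0.2790, -0.3910, 0.0810, 0.1440, -0.7780]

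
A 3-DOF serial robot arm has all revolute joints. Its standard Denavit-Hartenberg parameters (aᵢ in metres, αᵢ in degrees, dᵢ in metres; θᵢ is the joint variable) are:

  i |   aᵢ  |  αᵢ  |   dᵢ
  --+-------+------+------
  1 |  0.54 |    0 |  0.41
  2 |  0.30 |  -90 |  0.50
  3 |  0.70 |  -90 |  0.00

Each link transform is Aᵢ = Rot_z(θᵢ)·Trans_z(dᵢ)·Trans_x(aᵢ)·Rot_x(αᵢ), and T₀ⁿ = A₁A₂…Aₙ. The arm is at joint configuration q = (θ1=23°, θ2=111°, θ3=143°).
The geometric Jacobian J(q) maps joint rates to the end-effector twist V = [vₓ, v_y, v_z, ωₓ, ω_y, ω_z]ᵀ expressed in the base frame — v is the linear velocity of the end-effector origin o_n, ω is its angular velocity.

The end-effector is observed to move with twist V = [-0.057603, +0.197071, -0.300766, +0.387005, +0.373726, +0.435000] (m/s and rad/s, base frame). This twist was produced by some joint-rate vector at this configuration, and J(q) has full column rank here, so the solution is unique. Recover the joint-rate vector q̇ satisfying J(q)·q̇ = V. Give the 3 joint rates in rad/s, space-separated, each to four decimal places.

o_n = [0.6770, 0.0247, 0.4887]
J₁: ẑ×o_n = [-0.0247, 0.6770, 0.0000], ω = ẑ
J2: z=[0.0000, 0.0000, 1.0000] o=[0.4971, 0.2110, 0.4100] → [0.1863, 0.1799, -0.0000, 0.0000, 0.0000, 1.0000]
J3: z=[-0.7193, -0.6947, 0.0000] o=[0.2887, 0.4268, 0.9100] → [0.2926, -0.3030, 0.5590, -0.7193, -0.6947, 0.0000]
q̇ = J⁺·V = [-0.0890, 0.5240, -0.5380]

-0.0890 0.5240 -0.5380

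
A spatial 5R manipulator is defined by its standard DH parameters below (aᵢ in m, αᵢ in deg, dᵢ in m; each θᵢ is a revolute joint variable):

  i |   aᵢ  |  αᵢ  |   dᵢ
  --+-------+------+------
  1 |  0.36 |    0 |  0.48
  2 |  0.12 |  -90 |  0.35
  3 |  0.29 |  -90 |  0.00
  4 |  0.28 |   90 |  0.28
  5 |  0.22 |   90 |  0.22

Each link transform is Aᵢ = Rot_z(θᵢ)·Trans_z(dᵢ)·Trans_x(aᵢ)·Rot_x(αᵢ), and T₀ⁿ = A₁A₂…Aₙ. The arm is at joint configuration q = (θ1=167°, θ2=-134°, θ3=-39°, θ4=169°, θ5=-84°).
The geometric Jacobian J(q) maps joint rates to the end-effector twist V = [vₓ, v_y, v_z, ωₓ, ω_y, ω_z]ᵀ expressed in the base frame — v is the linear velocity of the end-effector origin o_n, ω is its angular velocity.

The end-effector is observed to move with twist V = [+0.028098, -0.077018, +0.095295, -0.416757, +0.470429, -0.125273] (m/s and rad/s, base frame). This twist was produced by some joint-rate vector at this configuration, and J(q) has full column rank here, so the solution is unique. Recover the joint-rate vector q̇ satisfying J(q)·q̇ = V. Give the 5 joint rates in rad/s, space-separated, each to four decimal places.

0.3850 -0.4360 0.0080 -0.0010 -0.6250

o_n = [-0.0462, -0.0477, 0.8042]
J₁: ẑ×o_n = [0.0477, -0.0462, 0.0000], ω = ẑ
J2: z=[0.0000, 0.0000, 1.0000] o=[-0.3508, 0.0810, 0.4800] → [0.1286, 0.3046, -0.0000, 0.0000, 0.0000, 1.0000]
J3: z=[-0.5446, 0.8387, 0.0000] o=[-0.2501, 0.1463, 0.8300] → [-0.0217, -0.0141, -0.0654, -0.5446, 0.8387, 0.0000]
J4: z=[0.5278, 0.3428, -0.7771] o=[-0.0611, 0.2691, 1.0125] → [-0.3176, 0.0984, -0.1723, 0.5278, 0.3428, -0.7771]
J5: z=[0.6590, -0.7425, 0.1201] o=[-0.0634, 0.2039, 0.6219] → [-0.1051, -0.1180, -0.1530, 0.6590, -0.7425, 0.1201]
q̇ = J⁺·V = [0.3850, -0.4360, 0.0080, -0.0010, -0.6250]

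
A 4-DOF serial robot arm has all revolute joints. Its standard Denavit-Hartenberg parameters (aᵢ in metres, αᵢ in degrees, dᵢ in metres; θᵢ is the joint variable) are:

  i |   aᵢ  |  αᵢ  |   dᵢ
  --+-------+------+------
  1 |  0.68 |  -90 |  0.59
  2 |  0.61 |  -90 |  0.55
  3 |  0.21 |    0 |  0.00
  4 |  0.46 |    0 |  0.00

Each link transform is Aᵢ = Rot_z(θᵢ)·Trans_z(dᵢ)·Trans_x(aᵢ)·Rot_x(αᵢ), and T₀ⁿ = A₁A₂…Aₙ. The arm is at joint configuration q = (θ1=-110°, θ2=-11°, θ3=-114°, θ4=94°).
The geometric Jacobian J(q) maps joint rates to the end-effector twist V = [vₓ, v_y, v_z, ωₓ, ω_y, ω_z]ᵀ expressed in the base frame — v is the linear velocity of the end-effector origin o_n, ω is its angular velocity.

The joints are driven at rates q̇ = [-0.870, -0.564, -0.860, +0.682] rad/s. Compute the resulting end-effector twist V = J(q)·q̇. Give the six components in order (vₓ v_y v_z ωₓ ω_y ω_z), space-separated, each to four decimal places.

o_n = [0.2911, -1.8291, 0.7726]
J₁: ẑ×o_n = [1.8291, 0.2911, -0.0000], ω = ẑ
J2: z=[0.9397, -0.3420, 0.0000] o=[-0.2326, -0.6390, 0.5900] → [-0.0624, -0.1716, -0.9393, 0.9397, -0.3420, 0.0000]
J3: z=[-0.0653, -0.1793, -0.9816] o=[0.0795, -1.3898, 0.7064] → [-0.4432, -0.2035, 0.0666, -0.0653, -0.1793, -0.9816]
J4: z=[-0.0653, -0.1793, -0.9816] o=[0.2884, -1.3766, 0.6901] → [-0.4590, 0.0027, 0.0300, -0.0653, -0.1793, -0.9816]
V = J·q̇ = [-1.4881, 0.0203, 0.4929, -0.5184, 0.2248, -0.6953]

-1.4881 0.0203 0.4929 -0.5184 0.2248 -0.6953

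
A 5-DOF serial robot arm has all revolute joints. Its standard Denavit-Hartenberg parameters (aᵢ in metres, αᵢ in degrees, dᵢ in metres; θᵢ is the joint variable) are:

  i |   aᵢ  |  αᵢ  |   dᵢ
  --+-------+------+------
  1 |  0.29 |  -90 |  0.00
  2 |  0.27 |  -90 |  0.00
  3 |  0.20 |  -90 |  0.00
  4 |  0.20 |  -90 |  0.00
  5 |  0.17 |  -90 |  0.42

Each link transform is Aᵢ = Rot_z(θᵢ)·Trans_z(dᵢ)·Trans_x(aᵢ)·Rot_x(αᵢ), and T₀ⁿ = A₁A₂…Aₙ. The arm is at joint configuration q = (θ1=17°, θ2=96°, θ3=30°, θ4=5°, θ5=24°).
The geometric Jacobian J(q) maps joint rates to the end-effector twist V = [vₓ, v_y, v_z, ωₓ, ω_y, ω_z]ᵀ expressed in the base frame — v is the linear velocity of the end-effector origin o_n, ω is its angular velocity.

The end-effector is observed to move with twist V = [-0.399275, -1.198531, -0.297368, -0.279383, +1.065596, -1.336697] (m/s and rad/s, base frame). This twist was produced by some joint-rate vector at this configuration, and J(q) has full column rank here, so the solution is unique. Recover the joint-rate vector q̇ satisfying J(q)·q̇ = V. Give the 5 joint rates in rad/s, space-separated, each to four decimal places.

-0.9460 0.2970 0.7080 -0.8880 0.7960

o_n = [0.6876, 0.0023, -0.7955]
J₁: ẑ×o_n = [-0.0023, 0.6876, 0.0000], ω = ẑ
J2: z=[-0.2924, 0.9563, 0.0000] o=[0.2773, 0.0848, 0.0000] → [-0.7607, -0.2326, -0.3682, -0.2924, 0.9563, 0.0000]
J3: z=[-0.9511, -0.2908, 0.1045] o=[0.2503, 0.0765, -0.2685] → [0.1610, -0.4554, 0.1977, -0.9511, -0.2908, 0.1045]
J4: z=[0.3032, -0.8129, 0.4973] o=[0.2623, -0.0244, -0.4408] → [0.2750, 0.3190, 0.3539, 0.3032, -0.8129, 0.4973]
J5: z=[0.9423, 0.3336, -0.0291] o=[0.2907, -0.1199, -0.6142] → [-0.0569, 0.1593, -0.0173, 0.9423, 0.3336, -0.0291]
q̇ = J⁺·V = [-0.9460, 0.2970, 0.7080, -0.8880, 0.7960]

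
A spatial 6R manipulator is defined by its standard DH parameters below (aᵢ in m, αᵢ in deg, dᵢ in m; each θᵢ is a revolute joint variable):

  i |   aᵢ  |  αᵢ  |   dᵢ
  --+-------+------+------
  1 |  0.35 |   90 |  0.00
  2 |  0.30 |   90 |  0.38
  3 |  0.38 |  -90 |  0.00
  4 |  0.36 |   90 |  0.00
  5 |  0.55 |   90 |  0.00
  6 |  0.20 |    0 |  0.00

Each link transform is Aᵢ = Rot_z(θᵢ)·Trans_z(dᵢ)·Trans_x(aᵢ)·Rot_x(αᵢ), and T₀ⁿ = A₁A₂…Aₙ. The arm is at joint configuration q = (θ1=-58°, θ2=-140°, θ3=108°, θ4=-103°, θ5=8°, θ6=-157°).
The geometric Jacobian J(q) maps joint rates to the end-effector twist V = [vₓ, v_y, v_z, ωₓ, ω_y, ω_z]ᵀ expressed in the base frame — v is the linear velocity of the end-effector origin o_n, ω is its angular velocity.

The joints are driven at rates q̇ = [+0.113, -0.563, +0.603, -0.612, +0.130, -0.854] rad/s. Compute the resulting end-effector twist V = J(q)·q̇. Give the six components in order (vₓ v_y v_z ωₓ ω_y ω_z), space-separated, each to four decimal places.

o_n = [-0.6713, -0.1401, 0.4493]
J₁: ẑ×o_n = [0.1401, -0.6713, 0.0000], ω = ẑ
J2: z=[-0.8480, -0.5299, 0.0000] o=[0.1855, -0.2968, 0.0000] → [-0.2381, 0.3810, -0.5869, -0.8480, -0.5299, 0.0000]
J3: z=[-0.3406, 0.5451, 0.7660] o=[-0.2586, -0.3033, -0.1928] → [0.2250, -0.0975, 0.1694, -0.3406, 0.5451, 0.7660]
J4: z=[0.6481, -0.4541, 0.6113] o=[-0.5174, -0.5711, -0.1174] → [-0.5208, -0.4613, 0.2094, 0.6481, -0.4541, 0.6113]
J5: z=[0.7403, 0.5640, -0.3659] o=[-0.5817, -0.3228, 0.1353] → [0.2439, -0.1997, 0.1858, 0.7403, 0.5640, -0.3659]
J6: z=[-0.6667, 0.5457, -0.5077] o=[-0.6294, 0.0181, 0.5643] → [-0.1431, -0.0554, 0.1283, -0.6667, 0.5457, -0.5077]
V = J·q̇ = [0.7581, -0.0454, 0.2190, 0.5410, 0.5123, 0.5868]

0.7581 -0.0454 0.2190 0.5410 0.5123 0.5868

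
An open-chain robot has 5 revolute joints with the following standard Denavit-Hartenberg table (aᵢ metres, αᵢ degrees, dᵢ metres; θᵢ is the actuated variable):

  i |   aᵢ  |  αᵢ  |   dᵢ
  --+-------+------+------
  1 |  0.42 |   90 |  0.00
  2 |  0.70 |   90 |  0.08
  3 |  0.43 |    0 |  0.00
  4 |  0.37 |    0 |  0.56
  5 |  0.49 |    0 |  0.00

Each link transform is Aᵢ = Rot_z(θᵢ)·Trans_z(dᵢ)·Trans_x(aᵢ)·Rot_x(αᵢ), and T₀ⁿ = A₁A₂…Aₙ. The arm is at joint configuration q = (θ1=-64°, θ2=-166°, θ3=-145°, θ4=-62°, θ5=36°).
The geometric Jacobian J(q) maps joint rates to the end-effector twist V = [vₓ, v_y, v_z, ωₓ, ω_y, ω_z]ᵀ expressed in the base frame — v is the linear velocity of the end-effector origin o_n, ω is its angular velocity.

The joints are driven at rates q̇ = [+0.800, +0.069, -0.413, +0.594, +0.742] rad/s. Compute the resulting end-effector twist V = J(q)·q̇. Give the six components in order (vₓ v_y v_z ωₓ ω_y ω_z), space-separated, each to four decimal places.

o_n = [0.3906, -0.6290, 0.6561]
J₁: ẑ×o_n = [0.6290, 0.3906, -0.0000], ω = ẑ
J2: z=[-0.8988, -0.4384, 0.0000] o=[0.1841, -0.3775, 0.0000] → [-0.2876, 0.5897, 0.3166, -0.8988, -0.4384, 0.0000]
J3: z=[-0.1061, 0.2174, 0.9703] o=[-0.1855, 0.1979, -0.1693] → [0.9818, 0.6465, -0.0376, -0.1061, 0.2174, 0.9703]
J4: z=[-0.1061, 0.2174, 0.9703] o=[0.1860, -0.0012, -0.0841] → [0.7701, 0.2770, 0.0221, -0.1061, 0.2174, 0.9703]
J5: z=[-0.1061, 0.2174, 0.9703] o=[0.1158, -0.2405, 0.5390] → [0.4024, 0.2790, -0.0185, -0.1061, 0.2174, 0.9703]
V = J·q̇ = [0.8339, 0.4577, 0.0367, -0.1599, 0.1704, 1.6956]

0.8339 0.4577 0.0367 -0.1599 0.1704 1.6956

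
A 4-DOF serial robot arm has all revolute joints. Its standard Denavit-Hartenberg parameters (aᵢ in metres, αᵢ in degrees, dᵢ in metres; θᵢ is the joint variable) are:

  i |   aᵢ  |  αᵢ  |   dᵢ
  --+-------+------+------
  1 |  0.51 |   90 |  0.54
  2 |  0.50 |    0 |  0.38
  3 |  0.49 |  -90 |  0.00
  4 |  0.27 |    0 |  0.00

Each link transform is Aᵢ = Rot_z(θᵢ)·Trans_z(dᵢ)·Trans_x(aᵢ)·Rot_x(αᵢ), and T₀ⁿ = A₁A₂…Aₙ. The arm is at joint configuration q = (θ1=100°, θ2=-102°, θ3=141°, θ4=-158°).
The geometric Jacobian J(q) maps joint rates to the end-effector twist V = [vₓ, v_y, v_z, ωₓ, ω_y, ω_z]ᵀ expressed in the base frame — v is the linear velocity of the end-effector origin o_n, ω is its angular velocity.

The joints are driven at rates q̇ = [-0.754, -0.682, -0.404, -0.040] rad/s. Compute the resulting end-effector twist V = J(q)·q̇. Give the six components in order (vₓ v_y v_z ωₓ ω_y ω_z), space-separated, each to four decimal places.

0.5230 -0.4517 -0.1339 -1.0739 -0.1638 -0.7851

o_n = [0.3710, 0.6668, 0.2017]
J₁: ẑ×o_n = [-0.6668, 0.3710, 0.0000], ω = ẑ
J2: z=[0.9848, 0.1736, 0.0000] o=[-0.0886, 0.5023, 0.5400] → [-0.0587, 0.3331, 0.0823, 0.9848, 0.1736, 0.0000]
J3: z=[0.9848, 0.1736, 0.0000] o=[0.3037, 0.4659, 0.0509] → [0.0262, -0.1485, 0.1863, 0.9848, 0.1736, 0.0000]
J4: z=[0.1093, -0.6198, 0.7771] o=[0.2376, 0.8409, 0.3593] → [0.2329, 0.1209, 0.0637, 0.1093, -0.6198, 0.7771]
V = J·q̇ = [0.5230, -0.4517, -0.1339, -1.0739, -0.1638, -0.7851]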